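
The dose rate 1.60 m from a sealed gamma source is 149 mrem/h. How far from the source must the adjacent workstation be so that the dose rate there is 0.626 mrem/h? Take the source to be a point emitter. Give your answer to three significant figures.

24.7 m

Applying the 1/r² law, d₂ = d₁·√(I₁/I₂).
I₁/I₂ = 149/0.626 = 238.0, so d₂ = 1.60 × √238.0 = 24.68 m.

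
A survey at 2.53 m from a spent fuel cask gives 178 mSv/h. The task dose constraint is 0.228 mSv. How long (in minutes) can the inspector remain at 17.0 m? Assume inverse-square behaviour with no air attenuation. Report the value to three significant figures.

3.47 min

Since intensity falls as 1/r², rate at 17.0 m:
(2.53/17.0)² = 0.02215, so 178 × 0.02215 = 3.943 mSv/h.
Stay time = 0.228 mSv ÷ 3.943 mSv/h = 0.05782 h = 3.469 min.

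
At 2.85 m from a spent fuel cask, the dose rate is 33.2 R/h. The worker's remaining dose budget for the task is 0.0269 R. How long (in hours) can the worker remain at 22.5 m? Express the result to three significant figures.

0.0505 h

By the inverse-square law, rate at 22.5 m:
(2.85/22.5)² = 0.01604, so 33.2 × 0.01604 = 0.5325 R/h.
Stay time = 0.0269 R ÷ 0.5325 R/h = 0.05052 h.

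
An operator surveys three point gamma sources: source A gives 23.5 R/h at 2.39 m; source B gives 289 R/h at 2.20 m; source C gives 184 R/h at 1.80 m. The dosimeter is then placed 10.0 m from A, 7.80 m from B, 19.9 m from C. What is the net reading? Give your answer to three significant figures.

25.8 R/h

Each source contributes Iᵢ·(dᵢ/rᵢ)²; contributions add.
A: 23.5 × (2.39/10.0)² = 1.342 R/h
B: 289 × (2.20/7.80)² = 22.99 R/h
C: 184 × (1.80/19.9)² = 1.505 R/h
Total = 1.342 + 22.99 + 1.505 = 25.84 R/h.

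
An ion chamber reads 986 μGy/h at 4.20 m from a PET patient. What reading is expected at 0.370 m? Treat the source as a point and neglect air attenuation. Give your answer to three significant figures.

127000 μGy/h

Applying the 1/r² law, the rate at 0.370 m is
(4.20/0.370)² = 128.9, so 986 × 128.9 = 127100 μGy/h.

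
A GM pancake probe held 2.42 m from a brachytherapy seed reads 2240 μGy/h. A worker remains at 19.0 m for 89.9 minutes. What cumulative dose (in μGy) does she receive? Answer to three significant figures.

Intensity scales as (d₁/d₂)², so rate at 19.0 m:
2240 × (2.42/19.0)² = 2240 × 0.01622 = 36.33 μGy/h.
Dose = rate × time = 36.33 μGy/h × 1.498 h = 54.42 μGy.

54.4 μGy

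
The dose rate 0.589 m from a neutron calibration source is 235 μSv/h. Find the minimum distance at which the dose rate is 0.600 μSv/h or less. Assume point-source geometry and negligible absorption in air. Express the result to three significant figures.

11.7 m

Applying the 1/r² law, d₂ = d₁·√(I₁/I₂).
I₁/I₂ = 235/0.600 = 391.7, so d₂ = 0.589 × √391.7 = 11.66 m.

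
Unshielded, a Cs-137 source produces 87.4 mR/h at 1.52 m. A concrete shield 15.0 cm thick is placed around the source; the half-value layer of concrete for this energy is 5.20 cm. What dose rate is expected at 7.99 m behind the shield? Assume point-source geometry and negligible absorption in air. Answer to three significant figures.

Distance alone: 87.4 × (1.52/7.99)² = 87.4 × 0.03619 = 3.163 mR/h.
Shield: 15.0/5.20 = 2.885 half-value layers → attenuation 2^(−2.885) = 0.1354.
Combined: 3.163 × 0.1354 = 0.4283 mR/h.

0.428 mR/h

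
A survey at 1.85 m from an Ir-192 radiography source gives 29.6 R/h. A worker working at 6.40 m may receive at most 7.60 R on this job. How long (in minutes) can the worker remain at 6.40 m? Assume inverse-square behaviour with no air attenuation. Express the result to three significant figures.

Since intensity falls as 1/r², rate at 6.40 m:
(1.85/6.40)² = 0.08356, so 29.6 × 0.08356 = 2.473 R/h.
Stay time = 7.60 R ÷ 2.473 R/h = 3.073 h = 184.4 min.

184 min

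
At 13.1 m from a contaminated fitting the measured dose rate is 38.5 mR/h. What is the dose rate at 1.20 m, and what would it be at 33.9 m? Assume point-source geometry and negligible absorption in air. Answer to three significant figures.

By the inverse-square law,
At 1.20 m: 38.5 × (13.1/1.20)² = 38.5 × 119.2 = 4589 mR/h
At 33.9 m: (1.20/33.9)² = 0.001253, so 4589 × 0.001253 = 5.750 mR/h.

4590 mR/h; 5.75 mR/h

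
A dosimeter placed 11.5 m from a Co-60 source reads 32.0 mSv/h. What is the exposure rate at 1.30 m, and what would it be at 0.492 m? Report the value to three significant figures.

2500 mSv/h; 17500 mSv/h

Intensity scales as (d₁/d₂)², so
At 1.30 m: (11.5/1.30)² = 78.25, so 32.0 × 78.25 = 2504 mSv/h
At 0.492 m: 2504 × (1.30/0.492)² = 2504 × 6.982 = 17480 mSv/h.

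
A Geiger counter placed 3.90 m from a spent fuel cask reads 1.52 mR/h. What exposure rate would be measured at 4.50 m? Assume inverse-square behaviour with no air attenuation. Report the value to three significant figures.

1.14 mR/h

Using I₁d₁² = I₂d₂², scaling from 3.90 m to 4.50 m:
(3.90/4.50)² = 0.7511, so 1.52 × 0.7511 = 1.142 mR/h.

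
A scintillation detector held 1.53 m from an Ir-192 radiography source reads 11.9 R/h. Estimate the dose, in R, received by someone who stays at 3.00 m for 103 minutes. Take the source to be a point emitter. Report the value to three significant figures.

5.31 R

By the inverse-square law, rate at 3.00 m:
11.9 × (1.53/3.00)² = 11.9 × 0.2601 = 3.095 R/h.
Dose = rate × time = 3.095 R/h × 1.717 h = 5.314 R.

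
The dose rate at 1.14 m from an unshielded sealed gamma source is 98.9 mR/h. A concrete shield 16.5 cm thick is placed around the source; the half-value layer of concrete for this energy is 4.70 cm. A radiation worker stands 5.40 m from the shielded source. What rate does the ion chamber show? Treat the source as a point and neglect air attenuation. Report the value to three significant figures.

0.387 mR/h

Distance alone: (1.14/5.40)² = 0.04457, so 98.9 × 0.04457 = 4.408 mR/h.
Shield: 16.5/4.70 = 3.511 half-value layers → attenuation 2^(−3.511) = 0.08772.
Combined: 4.408 × 0.08772 = 0.3867 mR/h.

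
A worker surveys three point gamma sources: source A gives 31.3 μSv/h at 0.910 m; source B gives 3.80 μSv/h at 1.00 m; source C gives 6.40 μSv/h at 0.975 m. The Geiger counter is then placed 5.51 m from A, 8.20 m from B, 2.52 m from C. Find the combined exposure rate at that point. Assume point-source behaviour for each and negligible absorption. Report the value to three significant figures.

By superposition, sum each source's inverse-square contribution:
A: 31.3 × (0.910/5.51)² = 0.8537 μSv/h
B: 3.80 × (1.00/8.20)² = 0.05651 μSv/h
C: 6.40 × (0.975/2.52)² = 0.9580 μSv/h
Total = 0.8537 + 0.05651 + 0.9580 = 1.868 μSv/h.

1.87 μSv/h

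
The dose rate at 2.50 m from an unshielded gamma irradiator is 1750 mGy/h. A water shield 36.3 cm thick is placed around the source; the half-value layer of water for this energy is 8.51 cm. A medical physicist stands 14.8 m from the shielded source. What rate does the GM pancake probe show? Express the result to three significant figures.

Distance alone: (2.50/14.8)² = 0.02853, so 1750 × 0.02853 = 49.93 mGy/h.
Shield: 36.3/8.51 = 4.266 half-value layers → attenuation 2^(−4.266) = 0.05198.
Combined: 49.93 × 0.05198 = 2.595 mGy/h.

2.60 mGy/h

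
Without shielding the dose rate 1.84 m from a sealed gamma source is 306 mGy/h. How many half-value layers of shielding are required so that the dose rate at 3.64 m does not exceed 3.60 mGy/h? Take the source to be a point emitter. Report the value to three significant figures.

At 3.64 m, distance alone gives 306 × (1.84/3.64)² = 306 × 0.2555 = 78.18 mGy/h.
Further attenuation needed: 78.18/3.60 = 21.72.
n = log₂(21.72) = 4.441 half-value layers.

4.44 half-value layers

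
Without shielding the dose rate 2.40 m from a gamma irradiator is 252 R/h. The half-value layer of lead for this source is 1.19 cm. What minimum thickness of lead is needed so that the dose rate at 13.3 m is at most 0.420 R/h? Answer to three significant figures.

5.10 cm

At 13.3 m, distance alone gives 252 × (2.40/13.3)² = 252 × 0.03256 = 8.205 R/h.
Further attenuation needed: 8.205/0.420 = 19.54.
n = log₂(19.54) = 4.288 half-value layers.
Thickness = 4.288 × 1.19 cm = 5.103 cm.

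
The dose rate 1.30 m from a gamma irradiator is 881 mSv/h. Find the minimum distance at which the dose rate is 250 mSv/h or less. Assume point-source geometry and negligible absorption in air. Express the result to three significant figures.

Using I₁d₁² = I₂d₂², d₂ = d₁·√(I₁/I₂).
I₁/I₂ = 881/250 = 3.524, so d₂ = 1.30 × √3.524 = 2.440 m.

2.44 m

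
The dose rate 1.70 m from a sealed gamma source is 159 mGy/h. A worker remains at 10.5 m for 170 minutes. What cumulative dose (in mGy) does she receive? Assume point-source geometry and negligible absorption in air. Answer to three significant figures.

11.8 mGy

Applying the 1/r² law, rate at 10.5 m:
(1.70/10.5)² = 0.02621, so 159 × 0.02621 = 4.167 mGy/h.
Dose = rate × time = 4.167 mGy/h × 2.833 h = 11.81 mGy.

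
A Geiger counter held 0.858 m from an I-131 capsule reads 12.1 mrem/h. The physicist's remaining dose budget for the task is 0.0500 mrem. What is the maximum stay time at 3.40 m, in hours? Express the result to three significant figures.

0.0649 h

By the inverse-square law, rate at 3.40 m:
12.1 × (0.858/3.40)² = 12.1 × 0.06368 = 0.7705 mrem/h.
Stay time = 0.0500 mrem ÷ 0.7705 mrem/h = 0.06489 h.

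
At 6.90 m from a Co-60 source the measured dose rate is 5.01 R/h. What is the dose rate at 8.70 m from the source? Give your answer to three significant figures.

3.15 R/h

Applying the 1/r² law, scaling from 6.90 m to 8.70 m:
5.01 × (6.90/8.70)² = 5.01 × 0.6290 = 3.151 R/h.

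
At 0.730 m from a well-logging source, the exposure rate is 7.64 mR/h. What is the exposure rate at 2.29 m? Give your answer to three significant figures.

0.776 mR/h

Intensity scales as (d₁/d₂)², so the rate at 2.29 m is
7.64 × (0.730/2.29)² = 7.64 × 0.1016 = 0.7762 mR/h.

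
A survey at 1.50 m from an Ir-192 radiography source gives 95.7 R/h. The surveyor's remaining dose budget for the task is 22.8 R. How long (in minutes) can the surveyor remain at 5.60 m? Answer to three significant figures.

199 min

Using I₁d₁² = I₂d₂², rate at 5.60 m:
(1.50/5.60)² = 0.07175, so 95.7 × 0.07175 = 6.866 R/h.
Stay time = 22.8 R ÷ 6.866 R/h = 3.321 h = 199.3 min.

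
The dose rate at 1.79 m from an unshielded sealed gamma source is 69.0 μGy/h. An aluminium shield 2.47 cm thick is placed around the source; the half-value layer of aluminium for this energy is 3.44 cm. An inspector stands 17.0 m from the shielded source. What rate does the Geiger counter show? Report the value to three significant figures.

0.465 μGy/h

Distance alone: 69.0 × (1.79/17.0)² = 69.0 × 0.01109 = 0.7652 μGy/h.
Shield: 2.47/3.44 = 0.7180 half-value layers → attenuation 2^(−0.7180) = 0.6079.
Combined: 0.7652 × 0.6079 = 0.4652 μGy/h.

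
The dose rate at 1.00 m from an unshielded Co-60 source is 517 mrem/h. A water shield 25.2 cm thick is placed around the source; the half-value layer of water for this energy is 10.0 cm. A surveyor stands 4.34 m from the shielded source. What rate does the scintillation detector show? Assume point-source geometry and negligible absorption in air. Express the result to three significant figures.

4.79 mrem/h

Distance alone: (1.00/4.34)² = 0.05309, so 517 × 0.05309 = 27.45 mrem/h.
Shield: 25.2/10.0 = 2.520 half-value layers → attenuation 2^(−2.520) = 0.1743.
Combined: 27.45 × 0.1743 = 4.785 mrem/h.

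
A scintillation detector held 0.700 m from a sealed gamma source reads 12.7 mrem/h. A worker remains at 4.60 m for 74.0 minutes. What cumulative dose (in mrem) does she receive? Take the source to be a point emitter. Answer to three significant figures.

Intensity scales as (d₁/d₂)², so rate at 4.60 m:
12.7 × (0.700/4.60)² = 12.7 × 0.02316 = 0.2941 mrem/h.
Dose = rate × time = 0.2941 mrem/h × 1.233 h = 0.3626 mrem.

0.363 mrem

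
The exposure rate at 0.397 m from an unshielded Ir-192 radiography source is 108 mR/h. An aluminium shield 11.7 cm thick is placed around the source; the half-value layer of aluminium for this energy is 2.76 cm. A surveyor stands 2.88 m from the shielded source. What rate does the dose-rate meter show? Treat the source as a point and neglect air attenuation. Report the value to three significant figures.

0.109 mR/h

Distance alone: (0.397/2.88)² = 0.01900, so 108 × 0.01900 = 2.052 mR/h.
Shield: 11.7/2.76 = 4.239 half-value layers → attenuation 2^(−4.239) = 0.05296.
Combined: 2.052 × 0.05296 = 0.1087 mR/h.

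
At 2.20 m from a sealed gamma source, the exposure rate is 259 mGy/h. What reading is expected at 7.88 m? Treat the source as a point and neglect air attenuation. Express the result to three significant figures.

Using I₁d₁² = I₂d₂², the rate at 7.88 m is
259 × (2.20/7.88)² = 259 × 0.07795 = 20.19 mGy/h.

20.2 mGy/h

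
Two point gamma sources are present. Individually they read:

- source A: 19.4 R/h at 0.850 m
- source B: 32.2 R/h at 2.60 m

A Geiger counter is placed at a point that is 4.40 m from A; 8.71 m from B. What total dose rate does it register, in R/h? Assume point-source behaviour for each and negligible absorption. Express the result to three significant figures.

Each source contributes Iᵢ·(dᵢ/rᵢ)²; contributions add.
A: 19.4 × (0.850/4.40)² = 0.7240 R/h
B: 32.2 × (2.60/8.71)² = 2.869 R/h
Total = 0.7240 + 2.869 = 3.593 R/h.

3.59 R/h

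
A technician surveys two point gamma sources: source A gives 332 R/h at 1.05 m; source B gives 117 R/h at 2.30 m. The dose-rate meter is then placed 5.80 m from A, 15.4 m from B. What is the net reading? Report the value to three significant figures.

13.5 R/h

Each source contributes Iᵢ·(dᵢ/rᵢ)²; contributions add.
A: 332 × (1.05/5.80)² = 10.88 R/h
B: 117 × (2.30/15.4)² = 2.610 R/h
Total = 10.88 + 2.610 = 13.49 R/h.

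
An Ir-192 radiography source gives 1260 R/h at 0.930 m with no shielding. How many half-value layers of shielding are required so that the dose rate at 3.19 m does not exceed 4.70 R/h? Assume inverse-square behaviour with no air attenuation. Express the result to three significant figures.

4.51 half-value layers

At 3.19 m, distance alone gives (0.930/3.19)² = 0.08499, so 1260 × 0.08499 = 107.1 R/h.
Further attenuation needed: 107.1/4.70 = 22.79.
n = log₂(22.79) = 4.510 half-value layers.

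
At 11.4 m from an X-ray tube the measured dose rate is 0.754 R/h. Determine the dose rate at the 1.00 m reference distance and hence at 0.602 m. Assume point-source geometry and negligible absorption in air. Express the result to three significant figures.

Applying the 1/r² law,
At 1.00 m: (11.4/1.00)² = 130.0, so 0.754 × 130.0 = 98.02 R/h
At 0.602 m: 98.02 × (1.00/0.602)² = 98.02 × 2.759 = 270.4 R/h.

98.0 R/h; 270 R/h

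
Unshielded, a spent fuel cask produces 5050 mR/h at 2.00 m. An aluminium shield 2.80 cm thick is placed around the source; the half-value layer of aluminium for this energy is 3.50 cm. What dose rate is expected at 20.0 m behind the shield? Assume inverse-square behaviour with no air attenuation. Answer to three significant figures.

29.0 mR/h

Distance alone: (2.00/20.0)² = 0.01000, so 5050 × 0.01000 = 50.50 mR/h.
Shield: 2.80/3.50 = 0.8000 half-value layers → attenuation 2^(−0.8000) = 0.5743.
Combined: 50.50 × 0.5743 = 29.00 mR/h.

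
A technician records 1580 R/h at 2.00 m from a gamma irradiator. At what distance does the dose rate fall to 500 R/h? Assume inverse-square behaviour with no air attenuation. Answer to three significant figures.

3.56 m

Applying the 1/r² law, d₂ = d₁·√(I₁/I₂).
I₁/I₂ = 1580/500 = 3.160, so d₂ = 2.00 × √3.160 = 3.555 m.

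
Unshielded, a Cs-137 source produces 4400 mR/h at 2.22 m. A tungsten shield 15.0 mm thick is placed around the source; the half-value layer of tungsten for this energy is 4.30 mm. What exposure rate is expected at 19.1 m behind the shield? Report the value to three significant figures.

Distance alone: (2.22/19.1)² = 0.01351, so 4400 × 0.01351 = 59.44 mR/h.
Shield: 15.0/4.30 = 3.488 half-value layers → attenuation 2^(−3.488) = 0.08913.
Combined: 59.44 × 0.08913 = 5.298 mR/h.

5.30 mR/h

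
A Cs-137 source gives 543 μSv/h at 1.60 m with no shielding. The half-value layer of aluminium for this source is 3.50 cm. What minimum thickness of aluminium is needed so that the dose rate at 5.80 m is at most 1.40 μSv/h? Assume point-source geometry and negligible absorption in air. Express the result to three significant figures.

At 5.80 m, distance alone gives 543 × (1.60/5.80)² = 543 × 0.07610 = 41.32 μSv/h.
Further attenuation needed: 41.32/1.40 = 29.51.
n = log₂(29.51) = 4.883 half-value layers.
Thickness = 4.883 × 3.50 cm = 17.09 cm.

17.1 cm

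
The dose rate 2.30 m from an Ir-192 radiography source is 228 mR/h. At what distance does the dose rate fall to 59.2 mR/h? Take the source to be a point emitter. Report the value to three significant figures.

4.51 m

Using I₁d₁² = I₂d₂², d₂ = d₁·√(I₁/I₂).
I₁/I₂ = 228/59.2 = 3.851, so d₂ = 2.30 × √3.851 = 4.514 m.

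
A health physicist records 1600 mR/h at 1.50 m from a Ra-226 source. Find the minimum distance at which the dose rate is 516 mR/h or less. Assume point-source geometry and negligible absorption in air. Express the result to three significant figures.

2.64 m

Intensity scales as (d₁/d₂)², so d₂ = d₁·√(I₁/I₂).
I₁/I₂ = 1600/516 = 3.101, so d₂ = 1.50 × √3.101 = 2.641 m.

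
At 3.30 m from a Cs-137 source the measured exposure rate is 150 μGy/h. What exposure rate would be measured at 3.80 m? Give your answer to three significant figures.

113 μGy/h

Intensity scales as (d₁/d₂)², so scaling from 3.30 m to 3.80 m:
150 × (3.30/3.80)² = 150 × 0.7542 = 113.1 μGy/h.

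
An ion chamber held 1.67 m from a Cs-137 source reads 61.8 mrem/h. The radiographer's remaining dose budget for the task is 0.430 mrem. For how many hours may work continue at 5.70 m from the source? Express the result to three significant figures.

0.0811 h

Intensity scales as (d₁/d₂)², so rate at 5.70 m:
61.8 × (1.67/5.70)² = 61.8 × 0.08584 = 5.305 mrem/h.
Stay time = 0.430 mrem ÷ 5.305 mrem/h = 0.08106 h.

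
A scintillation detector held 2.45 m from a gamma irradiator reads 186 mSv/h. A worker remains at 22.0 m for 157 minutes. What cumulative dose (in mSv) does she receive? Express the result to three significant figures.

By the inverse-square law, rate at 22.0 m:
(2.45/22.0)² = 0.01240, so 186 × 0.01240 = 2.306 mSv/h.
Dose = rate × time = 2.306 mSv/h × 2.617 h = 6.035 mSv.

6.04 mSv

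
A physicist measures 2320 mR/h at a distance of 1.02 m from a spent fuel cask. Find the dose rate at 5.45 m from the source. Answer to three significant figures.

81.3 mR/h

Since intensity falls as 1/r², the rate at 5.45 m is
2320 × (1.02/5.45)² = 2320 × 0.03503 = 81.27 mR/h.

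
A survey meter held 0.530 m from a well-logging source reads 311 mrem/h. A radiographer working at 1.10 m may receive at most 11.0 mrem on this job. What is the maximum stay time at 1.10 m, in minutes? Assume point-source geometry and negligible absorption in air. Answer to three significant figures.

9.14 min

Intensity scales as (d₁/d₂)², so rate at 1.10 m:
(0.530/1.10)² = 0.2321, so 311 × 0.2321 = 72.18 mrem/h.
Stay time = 11.0 mrem ÷ 72.18 mrem/h = 0.1524 h = 9.144 min.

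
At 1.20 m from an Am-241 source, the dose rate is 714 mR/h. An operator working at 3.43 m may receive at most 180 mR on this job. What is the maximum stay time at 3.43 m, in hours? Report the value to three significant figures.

Using I₁d₁² = I₂d₂², rate at 3.43 m:
714 × (1.20/3.43)² = 714 × 0.1224 = 87.39 mR/h.
Stay time = 180 mR ÷ 87.39 mR/h = 2.060 h.

2.06 h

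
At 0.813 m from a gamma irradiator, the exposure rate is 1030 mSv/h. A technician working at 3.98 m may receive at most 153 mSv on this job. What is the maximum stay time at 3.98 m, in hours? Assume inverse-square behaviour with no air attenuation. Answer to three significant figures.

Since intensity falls as 1/r², rate at 3.98 m:
1030 × (0.813/3.98)² = 1030 × 0.04173 = 42.98 mSv/h.
Stay time = 153 mSv ÷ 42.98 mSv/h = 3.560 h.

3.56 h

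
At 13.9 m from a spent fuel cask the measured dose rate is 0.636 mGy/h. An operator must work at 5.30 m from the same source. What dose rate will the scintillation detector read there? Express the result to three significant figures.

4.37 mGy/h

Intensity scales as (d₁/d₂)², so scaling from 13.9 m to 5.30 m:
(13.9/5.30)² = 6.878, so 0.636 × 6.878 = 4.374 mGy/h.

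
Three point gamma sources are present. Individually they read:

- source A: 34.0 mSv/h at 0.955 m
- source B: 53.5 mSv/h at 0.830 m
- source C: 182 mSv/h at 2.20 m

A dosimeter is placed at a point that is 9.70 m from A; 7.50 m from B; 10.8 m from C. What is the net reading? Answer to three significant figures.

8.54 mSv/h

Each source contributes Iᵢ·(dᵢ/rᵢ)²; contributions add.
A: 34.0 × (0.955/9.70)² = 0.3296 mSv/h
B: 53.5 × (0.830/7.50)² = 0.6552 mSv/h
C: 182 × (2.20/10.8)² = 7.552 mSv/h
Total = 0.3296 + 0.6552 + 7.552 = 8.537 mSv/h.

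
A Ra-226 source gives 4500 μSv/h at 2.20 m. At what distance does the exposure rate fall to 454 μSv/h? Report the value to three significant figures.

Applying the 1/r² law, d₂ = d₁·√(I₁/I₂).
I₁/I₂ = 4500/454 = 9.912, so d₂ = 2.20 × √9.912 = 6.926 m.

6.93 m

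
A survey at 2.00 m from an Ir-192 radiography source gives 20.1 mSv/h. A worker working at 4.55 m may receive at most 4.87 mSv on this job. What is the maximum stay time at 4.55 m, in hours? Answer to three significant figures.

1.25 h

By the inverse-square law, rate at 4.55 m:
(2.00/4.55)² = 0.1932, so 20.1 × 0.1932 = 3.883 mSv/h.
Stay time = 4.87 mSv ÷ 3.883 mSv/h = 1.254 h.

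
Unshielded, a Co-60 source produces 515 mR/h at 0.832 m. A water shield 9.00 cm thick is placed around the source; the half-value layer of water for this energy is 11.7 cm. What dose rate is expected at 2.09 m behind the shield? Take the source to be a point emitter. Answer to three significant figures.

Distance alone: 515 × (0.832/2.09)² = 515 × 0.1585 = 81.63 mR/h.
Shield: 9.00/11.7 = 0.7692 half-value layers → attenuation 2^(−0.7692) = 0.5867.
Combined: 81.63 × 0.5867 = 47.89 mR/h.

47.9 mR/h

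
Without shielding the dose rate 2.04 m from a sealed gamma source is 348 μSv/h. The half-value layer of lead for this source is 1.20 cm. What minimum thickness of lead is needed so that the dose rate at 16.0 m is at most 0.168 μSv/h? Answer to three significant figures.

6.09 cm

At 16.0 m, distance alone gives (2.04/16.0)² = 0.01626, so 348 × 0.01626 = 5.658 μSv/h.
Further attenuation needed: 5.658/0.168 = 33.68.
n = log₂(33.68) = 5.074 half-value layers.
Thickness = 5.074 × 1.20 cm = 6.089 cm.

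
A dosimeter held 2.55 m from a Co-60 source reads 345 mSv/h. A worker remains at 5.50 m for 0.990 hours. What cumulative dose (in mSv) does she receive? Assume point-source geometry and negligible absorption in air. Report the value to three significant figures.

Applying the 1/r² law, rate at 5.50 m:
(2.55/5.50)² = 0.2150, so 345 × 0.2150 = 74.17 mSv/h.
Dose = rate × time = 74.17 mSv/h × 0.9900 h = 73.43 mSv.

73.4 mSv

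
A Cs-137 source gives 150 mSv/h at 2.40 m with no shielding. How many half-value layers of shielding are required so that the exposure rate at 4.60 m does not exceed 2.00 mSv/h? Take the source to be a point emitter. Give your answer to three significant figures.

4.35 half-value layers

At 4.60 m, distance alone gives (2.40/4.60)² = 0.2722, so 150 × 0.2722 = 40.83 mSv/h.
Further attenuation needed: 40.83/2.00 = 20.41.
n = log₂(20.41) = 4.351 half-value layers.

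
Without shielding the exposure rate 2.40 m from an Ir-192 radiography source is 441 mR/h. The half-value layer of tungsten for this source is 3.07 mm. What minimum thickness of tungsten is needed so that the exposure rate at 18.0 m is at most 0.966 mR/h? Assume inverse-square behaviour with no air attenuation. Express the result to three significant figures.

At 18.0 m, distance alone gives 441 × (2.40/18.0)² = 441 × 0.01778 = 7.841 mR/h.
Further attenuation needed: 7.841/0.966 = 8.117.
n = log₂(8.117) = 3.021 half-value layers.
Thickness = 3.021 × 3.07 mm = 9.274 mm.

9.27 mm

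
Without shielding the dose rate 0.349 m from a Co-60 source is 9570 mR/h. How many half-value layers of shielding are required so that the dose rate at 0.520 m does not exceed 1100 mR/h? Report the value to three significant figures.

1.97 half-value layers

At 0.520 m, distance alone gives 9570 × (0.349/0.520)² = 9570 × 0.4504 = 4310 mR/h.
Further attenuation needed: 4310/1100 = 3.918.
n = log₂(3.918) = 1.970 half-value layers.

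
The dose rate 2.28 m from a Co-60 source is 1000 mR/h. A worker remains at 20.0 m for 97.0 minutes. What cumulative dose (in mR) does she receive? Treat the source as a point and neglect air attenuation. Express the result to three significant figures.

Since intensity falls as 1/r², rate at 20.0 m:
(2.28/20.0)² = 0.01300, so 1000 × 0.01300 = 13.00 mR/h.
Dose = rate × time = 13.00 mR/h × 1.617 h = 21.02 mR.

21.0 mR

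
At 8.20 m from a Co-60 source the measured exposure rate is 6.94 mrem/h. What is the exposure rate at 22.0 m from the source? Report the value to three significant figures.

Since intensity falls as 1/r², scaling from 8.20 m to 22.0 m:
6.94 × (8.20/22.0)² = 6.94 × 0.1389 = 0.9640 mrem/h.

0.964 mrem/h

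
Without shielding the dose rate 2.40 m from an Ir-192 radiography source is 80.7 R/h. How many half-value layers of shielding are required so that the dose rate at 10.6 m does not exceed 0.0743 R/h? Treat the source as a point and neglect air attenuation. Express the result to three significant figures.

At 10.6 m, distance alone gives 80.7 × (2.40/10.6)² = 80.7 × 0.05126 = 4.137 R/h.
Further attenuation needed: 4.137/0.0743 = 55.68.
n = log₂(55.68) = 5.799 half-value layers.

5.80 half-value layers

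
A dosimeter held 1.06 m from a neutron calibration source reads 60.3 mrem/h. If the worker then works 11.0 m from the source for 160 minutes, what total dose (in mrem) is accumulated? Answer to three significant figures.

Applying the 1/r² law, rate at 11.0 m:
60.3 × (1.06/11.0)² = 60.3 × 0.009286 = 0.5599 mrem/h.
Dose = rate × time = 0.5599 mrem/h × 2.667 h = 1.493 mrem.

1.49 mrem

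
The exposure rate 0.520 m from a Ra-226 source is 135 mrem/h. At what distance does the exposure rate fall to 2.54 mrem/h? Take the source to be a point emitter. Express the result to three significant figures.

3.79 m

Since intensity falls as 1/r², d₂ = d₁·√(I₁/I₂).
I₁/I₂ = 135/2.54 = 53.15, so d₂ = 0.520 × √53.15 = 3.791 m.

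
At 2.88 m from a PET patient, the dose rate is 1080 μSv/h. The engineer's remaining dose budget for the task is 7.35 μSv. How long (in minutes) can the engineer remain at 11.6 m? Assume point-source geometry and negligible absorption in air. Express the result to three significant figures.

6.62 min

Using I₁d₁² = I₂d₂², rate at 11.6 m:
1080 × (2.88/11.6)² = 1080 × 0.06164 = 66.57 μSv/h.
Stay time = 7.35 μSv ÷ 66.57 μSv/h = 0.1104 h = 6.624 min.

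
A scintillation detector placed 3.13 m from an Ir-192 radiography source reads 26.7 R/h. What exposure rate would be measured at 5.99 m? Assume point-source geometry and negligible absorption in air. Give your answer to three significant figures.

7.29 R/h

Using I₁d₁² = I₂d₂², scaling from 3.13 m to 5.99 m:
26.7 × (3.13/5.99)² = 26.7 × 0.2730 = 7.289 R/h.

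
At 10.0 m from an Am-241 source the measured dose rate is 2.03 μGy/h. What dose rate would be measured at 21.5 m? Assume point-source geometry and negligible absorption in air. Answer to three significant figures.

Using I₁d₁² = I₂d₂², scaling from 10.0 m to 21.5 m:
2.03 × (10.0/21.5)² = 2.03 × 0.2163 = 0.4391 μGy/h.

0.439 μGy/h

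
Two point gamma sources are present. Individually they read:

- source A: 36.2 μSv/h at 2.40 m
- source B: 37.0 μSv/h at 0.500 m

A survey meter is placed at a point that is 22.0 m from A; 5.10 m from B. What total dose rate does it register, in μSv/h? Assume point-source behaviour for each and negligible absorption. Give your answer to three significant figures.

0.786 μSv/h

By superposition, sum each source's inverse-square contribution:
A: 36.2 × (2.40/22.0)² = 0.4308 μSv/h
B: 37.0 × (0.500/5.10)² = 0.3556 μSv/h
Total = 0.4308 + 0.3556 = 0.7864 μSv/h.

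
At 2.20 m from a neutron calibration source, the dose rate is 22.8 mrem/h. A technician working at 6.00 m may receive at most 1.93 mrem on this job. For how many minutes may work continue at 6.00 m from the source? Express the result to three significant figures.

37.8 min

Since intensity falls as 1/r², rate at 6.00 m:
(2.20/6.00)² = 0.1344, so 22.8 × 0.1344 = 3.064 mrem/h.
Stay time = 1.93 mrem ÷ 3.064 mrem/h = 0.6299 h = 37.79 min.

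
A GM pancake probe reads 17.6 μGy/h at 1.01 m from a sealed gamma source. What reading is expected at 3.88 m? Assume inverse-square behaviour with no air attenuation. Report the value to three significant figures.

1.19 μGy/h

Using I₁d₁² = I₂d₂², the rate at 3.88 m is
17.6 × (1.01/3.88)² = 17.6 × 0.06776 = 1.193 μGy/h.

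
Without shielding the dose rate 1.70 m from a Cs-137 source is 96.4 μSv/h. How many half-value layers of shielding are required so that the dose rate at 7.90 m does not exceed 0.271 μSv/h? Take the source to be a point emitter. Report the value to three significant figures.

At 7.90 m, distance alone gives (1.70/7.90)² = 0.04631, so 96.4 × 0.04631 = 4.464 μSv/h.
Further attenuation needed: 4.464/0.271 = 16.47.
n = log₂(16.47) = 4.042 half-value layers.

4.04 half-value layers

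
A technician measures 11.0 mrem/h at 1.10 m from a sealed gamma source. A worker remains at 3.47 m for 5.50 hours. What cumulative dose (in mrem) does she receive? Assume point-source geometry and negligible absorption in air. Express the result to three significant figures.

By the inverse-square law, rate at 3.47 m:
11.0 × (1.10/3.47)² = 11.0 × 0.1005 = 1.106 mrem/h.
Dose = rate × time = 1.106 mrem/h × 5.500 h = 6.083 mrem.

6.08 mrem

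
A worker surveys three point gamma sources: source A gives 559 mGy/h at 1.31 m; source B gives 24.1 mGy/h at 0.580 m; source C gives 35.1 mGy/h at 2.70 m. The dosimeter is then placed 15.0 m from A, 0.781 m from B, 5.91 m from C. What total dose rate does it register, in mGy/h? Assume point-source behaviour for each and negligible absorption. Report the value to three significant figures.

24.9 mGy/h

By superposition, sum each source's inverse-square contribution:
A: 559 × (1.31/15.0)² = 4.264 mGy/h
B: 24.1 × (0.580/0.781)² = 13.29 mGy/h
C: 35.1 × (2.70/5.91)² = 7.326 mGy/h
Total = 4.264 + 13.29 + 7.326 = 24.88 mGy/h.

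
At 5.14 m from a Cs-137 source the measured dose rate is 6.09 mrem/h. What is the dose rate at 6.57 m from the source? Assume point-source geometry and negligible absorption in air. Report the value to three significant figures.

3.73 mrem/h

By the inverse-square law, scaling from 5.14 m to 6.57 m:
(5.14/6.57)² = 0.6121, so 6.09 × 0.6121 = 3.728 mrem/h.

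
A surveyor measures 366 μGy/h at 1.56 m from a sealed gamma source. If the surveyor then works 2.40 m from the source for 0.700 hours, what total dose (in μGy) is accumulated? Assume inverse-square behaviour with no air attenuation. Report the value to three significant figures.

Using I₁d₁² = I₂d₂², rate at 2.40 m:
(1.56/2.40)² = 0.4225, so 366 × 0.4225 = 154.6 μGy/h.
Dose = rate × time = 154.6 μGy/h × 0.7000 h = 108.2 μGy.

108 μGy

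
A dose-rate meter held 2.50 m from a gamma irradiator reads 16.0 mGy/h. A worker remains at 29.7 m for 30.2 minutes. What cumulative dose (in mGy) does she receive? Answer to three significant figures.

Intensity scales as (d₁/d₂)², so rate at 29.7 m:
(2.50/29.7)² = 0.007085, so 16.0 × 0.007085 = 0.1134 mGy/h.
Dose = rate × time = 0.1134 mGy/h × 0.5033 h = 0.05707 mGy.

0.0571 mGy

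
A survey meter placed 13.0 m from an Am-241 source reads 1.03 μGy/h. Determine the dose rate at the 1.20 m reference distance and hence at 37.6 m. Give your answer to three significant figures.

Using I₁d₁² = I₂d₂²,
At 1.20 m: 1.03 × (13.0/1.20)² = 1.03 × 117.4 = 120.9 μGy/h
At 37.6 m: 120.9 × (1.20/37.6)² = 120.9 × 0.001019 = 0.1232 μGy/h.

121 μGy/h; 0.123 μGy/h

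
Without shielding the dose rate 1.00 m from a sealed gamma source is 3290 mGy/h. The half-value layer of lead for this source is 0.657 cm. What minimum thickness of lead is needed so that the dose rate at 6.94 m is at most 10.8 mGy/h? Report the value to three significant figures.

At 6.94 m, distance alone gives 3290 × (1.00/6.94)² = 3290 × 0.02076 = 68.30 mGy/h.
Further attenuation needed: 68.30/10.8 = 6.324.
n = log₂(6.324) = 2.661 half-value layers.
Thickness = 2.661 × 0.657 cm = 1.748 cm.

1.75 cm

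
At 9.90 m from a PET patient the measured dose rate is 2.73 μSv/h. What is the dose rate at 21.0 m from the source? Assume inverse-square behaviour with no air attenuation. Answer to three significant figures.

By the inverse-square law, scaling from 9.90 m to 21.0 m:
2.73 × (9.90/21.0)² = 2.73 × 0.2222 = 0.6066 μSv/h.

0.607 μSv/h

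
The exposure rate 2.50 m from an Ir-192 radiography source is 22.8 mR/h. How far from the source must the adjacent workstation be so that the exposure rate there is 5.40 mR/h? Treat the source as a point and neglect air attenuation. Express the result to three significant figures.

5.14 m

Intensity scales as (d₁/d₂)², so d₂ = d₁·√(I₁/I₂).
I₁/I₂ = 22.8/5.40 = 4.222, so d₂ = 2.50 × √4.222 = 5.137 m.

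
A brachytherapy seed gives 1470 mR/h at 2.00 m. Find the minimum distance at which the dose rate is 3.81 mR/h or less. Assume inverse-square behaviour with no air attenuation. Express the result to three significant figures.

By the inverse-square law, d₂ = d₁·√(I₁/I₂).
I₁/I₂ = 1470/3.81 = 385.8, so d₂ = 2.00 × √385.8 = 39.28 m.

39.3 m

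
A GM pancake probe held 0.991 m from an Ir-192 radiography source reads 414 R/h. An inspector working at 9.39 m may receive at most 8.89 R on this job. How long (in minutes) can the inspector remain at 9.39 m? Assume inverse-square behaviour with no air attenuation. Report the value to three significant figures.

Using I₁d₁² = I₂d₂², rate at 9.39 m:
(0.991/9.39)² = 0.01114, so 414 × 0.01114 = 4.612 R/h.
Stay time = 8.89 R ÷ 4.612 R/h = 1.928 h = 115.7 min.

116 min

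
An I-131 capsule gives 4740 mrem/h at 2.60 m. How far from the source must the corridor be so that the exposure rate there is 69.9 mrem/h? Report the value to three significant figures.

21.4 m

Using I₁d₁² = I₂d₂², d₂ = d₁·√(I₁/I₂).
I₁/I₂ = 4740/69.9 = 67.81, so d₂ = 2.60 × √67.81 = 21.41 m.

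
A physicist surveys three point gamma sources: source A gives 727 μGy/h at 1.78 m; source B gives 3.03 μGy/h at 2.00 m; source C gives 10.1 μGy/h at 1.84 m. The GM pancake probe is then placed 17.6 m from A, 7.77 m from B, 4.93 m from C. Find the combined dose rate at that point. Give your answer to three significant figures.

By superposition, sum each source's inverse-square contribution:
A: 727 × (1.78/17.6)² = 7.436 μGy/h
B: 3.03 × (2.00/7.77)² = 0.2008 μGy/h
C: 10.1 × (1.84/4.93)² = 1.407 μGy/h
Total = 7.436 + 0.2008 + 1.407 = 9.044 μGy/h.

9.04 μGy/h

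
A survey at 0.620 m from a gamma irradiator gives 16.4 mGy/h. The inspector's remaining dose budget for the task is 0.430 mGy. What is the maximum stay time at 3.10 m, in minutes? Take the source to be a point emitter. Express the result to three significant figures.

39.3 min

Using I₁d₁² = I₂d₂², rate at 3.10 m:
16.4 × (0.620/3.10)² = 16.4 × 0.04000 = 0.6560 mGy/h.
Stay time = 0.430 mGy ÷ 0.6560 mGy/h = 0.6555 h = 39.33 min.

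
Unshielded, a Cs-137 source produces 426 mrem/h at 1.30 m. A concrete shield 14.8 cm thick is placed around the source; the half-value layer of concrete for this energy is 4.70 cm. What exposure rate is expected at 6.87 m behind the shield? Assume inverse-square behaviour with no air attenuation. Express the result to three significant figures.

1.72 mrem/h

Distance alone: (1.30/6.87)² = 0.03581, so 426 × 0.03581 = 15.26 mrem/h.
Shield: 14.8/4.70 = 3.149 half-value layers → attenuation 2^(−3.149) = 0.1127.
Combined: 15.26 × 0.1127 = 1.720 mrem/h.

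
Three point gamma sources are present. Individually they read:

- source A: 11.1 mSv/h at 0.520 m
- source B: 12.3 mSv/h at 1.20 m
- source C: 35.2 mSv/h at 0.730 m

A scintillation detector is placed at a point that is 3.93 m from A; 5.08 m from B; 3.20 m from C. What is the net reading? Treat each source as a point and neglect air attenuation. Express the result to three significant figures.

2.71 mSv/h

By superposition, sum each source's inverse-square contribution:
A: 11.1 × (0.520/3.93)² = 0.1943 mSv/h
B: 12.3 × (1.20/5.08)² = 0.6863 mSv/h
C: 35.2 × (0.730/3.20)² = 1.832 mSv/h
Total = 0.1943 + 0.6863 + 1.832 = 2.713 mSv/h.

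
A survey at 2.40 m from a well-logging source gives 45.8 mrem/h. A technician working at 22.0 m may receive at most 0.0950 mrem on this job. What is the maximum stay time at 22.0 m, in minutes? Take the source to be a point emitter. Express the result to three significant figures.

10.5 min

Applying the 1/r² law, rate at 22.0 m:
45.8 × (2.40/22.0)² = 45.8 × 0.01190 = 0.5450 mrem/h.
Stay time = 0.0950 mrem ÷ 0.5450 mrem/h = 0.1743 h = 10.46 min.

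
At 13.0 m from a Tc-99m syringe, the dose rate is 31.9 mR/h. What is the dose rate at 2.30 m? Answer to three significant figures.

1020 mR/h

Using I₁d₁² = I₂d₂², the rate at 2.30 m is
(13.0/2.30)² = 31.95, so 31.9 × 31.95 = 1019 mR/h.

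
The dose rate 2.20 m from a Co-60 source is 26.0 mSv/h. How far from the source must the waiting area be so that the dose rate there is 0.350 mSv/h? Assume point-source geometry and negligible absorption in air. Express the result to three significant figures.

19.0 m

Intensity scales as (d₁/d₂)², so d₂ = d₁·√(I₁/I₂).
I₁/I₂ = 26.0/0.350 = 74.29, so d₂ = 2.20 × √74.29 = 18.96 m.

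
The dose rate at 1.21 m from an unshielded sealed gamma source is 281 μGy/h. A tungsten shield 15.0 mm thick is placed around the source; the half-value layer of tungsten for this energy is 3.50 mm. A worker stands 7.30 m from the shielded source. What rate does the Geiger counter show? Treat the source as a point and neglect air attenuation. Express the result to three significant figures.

Distance alone: 281 × (1.21/7.30)² = 281 × 0.02747 = 7.719 μGy/h.
Shield: 15.0/3.50 = 4.286 half-value layers → attenuation 2^(−4.286) = 0.05126.
Combined: 7.719 × 0.05126 = 0.3957 μGy/h.

0.396 μGy/h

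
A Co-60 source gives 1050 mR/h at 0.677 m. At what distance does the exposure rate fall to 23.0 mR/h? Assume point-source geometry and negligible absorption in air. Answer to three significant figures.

4.57 m

By the inverse-square law, d₂ = d₁·√(I₁/I₂).
I₁/I₂ = 1050/23.0 = 45.65, so d₂ = 0.677 × √45.65 = 4.574 m.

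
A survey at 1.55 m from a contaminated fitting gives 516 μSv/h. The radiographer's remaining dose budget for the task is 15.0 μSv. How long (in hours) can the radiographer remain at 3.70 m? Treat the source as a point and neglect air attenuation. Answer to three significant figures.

By the inverse-square law, rate at 3.70 m:
516 × (1.55/3.70)² = 516 × 0.1755 = 90.56 μSv/h.
Stay time = 15.0 μSv ÷ 90.56 μSv/h = 0.1656 h.

0.166 h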